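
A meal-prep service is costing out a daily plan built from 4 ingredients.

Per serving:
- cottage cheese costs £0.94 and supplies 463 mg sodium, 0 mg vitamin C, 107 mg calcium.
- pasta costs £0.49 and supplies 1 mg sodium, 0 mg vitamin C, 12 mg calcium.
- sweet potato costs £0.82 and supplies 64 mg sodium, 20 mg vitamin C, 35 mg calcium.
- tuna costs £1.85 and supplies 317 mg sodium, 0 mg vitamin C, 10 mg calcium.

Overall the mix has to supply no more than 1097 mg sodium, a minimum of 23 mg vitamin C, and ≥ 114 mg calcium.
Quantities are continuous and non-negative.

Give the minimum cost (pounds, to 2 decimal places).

This is a linear program. Let x1 = servings of cottage cheese, x2 = servings of pasta, x3 = servings of sweet potato, x4 = servings of tuna.
Minimise 0.94x1 + 0.49x2 + 0.82x3 + 1.85x4 s.t.:
  463x1 + 1x2 + 64x3 + 317x4 ≤ 1097   (sodium)
  20x3 ≥ 23   (vitamin C)
  107x1 + 12x2 + 35x3 + 10x4 ≥ 114   (calcium)
  x1, x2, x3, x4 ≥ 0.
At the optimum only cottage cheese, sweet potato are positive (pasta, tuna = 0). Binding constraints: vitamin C and calcium.
Solving gives x1 = 0.6893, x3 = 1.15.
Cost = 0.94·0.6893 + 0.82·1.15 = 1.5909.

£1.59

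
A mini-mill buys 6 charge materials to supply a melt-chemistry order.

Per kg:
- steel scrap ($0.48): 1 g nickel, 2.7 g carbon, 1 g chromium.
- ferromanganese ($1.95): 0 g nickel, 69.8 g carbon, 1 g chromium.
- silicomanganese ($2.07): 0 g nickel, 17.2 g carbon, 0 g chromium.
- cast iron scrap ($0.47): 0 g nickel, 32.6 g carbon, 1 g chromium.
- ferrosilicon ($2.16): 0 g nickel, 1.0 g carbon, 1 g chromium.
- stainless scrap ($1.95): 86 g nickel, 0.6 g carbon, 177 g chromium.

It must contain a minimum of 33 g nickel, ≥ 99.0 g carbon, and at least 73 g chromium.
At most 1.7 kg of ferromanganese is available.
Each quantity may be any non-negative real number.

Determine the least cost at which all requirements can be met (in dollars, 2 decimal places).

Let x1 = kg of steel scrap, x2 = kg of ferromanganese, x3 = kg of silicomanganese, x4 = kg of cast iron scrap, x5 = kg of ferrosilicon, x6 = kg of stainless scrap.
Minimize 0.48x1 + 1.95x2 + 2.07x3 + 0.47x4 + 2.16x5 + 1.95x6 s.t.:
  1x1 + 86x6 ≥ 33   (nickel)
  2.7x1 + 69.8x2 + 17.2x3 + 32.6x4 + 1x5 + 0.6x6 ≥ 99   (carbon)
  1x1 + 1x2 + 1x4 + 1x5 + 177x6 ≥ 73   (chromium)
  x2 ≤ 1.7
  x1, x2, x3, x4, x5, x6 ≥ 0.
The optimal basis is {cast iron scrap, stainless scrap}; steel scrap, ferromanganese, silicomanganese, ferrosilicon drop out. There the carbon and chromium constraints are tight.
That vertex is x4 = 3.03, x6 = 0.3953.
Total cost: 0.47·3.03 + 1.95·0.3953 = 2.1949.

$2.19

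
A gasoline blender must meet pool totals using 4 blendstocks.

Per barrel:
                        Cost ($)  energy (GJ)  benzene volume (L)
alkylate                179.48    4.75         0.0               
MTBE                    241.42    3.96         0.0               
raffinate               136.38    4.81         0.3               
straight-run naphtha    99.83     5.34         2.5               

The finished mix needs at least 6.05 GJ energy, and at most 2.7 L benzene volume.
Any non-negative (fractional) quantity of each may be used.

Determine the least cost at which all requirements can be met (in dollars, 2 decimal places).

Treat it as an LP. Let x1 = barrels of alkylate, x2 = barrels of MTBE, x3 = barrels of raffinate, x4 = barrels of straight-run naphtha.
min 179.48x1 + 241.42x2 + 136.38x3 + 99.83x4 s.t.:
  4.75x1 + 3.96x2 + 4.81x3 + 5.34x4 ≥ 6.05   (energy)
  0.3x3 + 2.5x4 ≤ 2.7   (benzene volume)
  x1, x2, x3, x4 ≥ 0.
The cheapest feasible vertex uses only raffinate, straight-run naphtha; alkylate, MTBE are not used. The energy and benzene volume requirements are met with equality.
So raffinate = 0.0678308 barrels, straight-run naphtha = 1.07186 barrels.
Hence cost = 136.38·0.0678308 + 99.83·1.07186 = $116.2545.

$116.25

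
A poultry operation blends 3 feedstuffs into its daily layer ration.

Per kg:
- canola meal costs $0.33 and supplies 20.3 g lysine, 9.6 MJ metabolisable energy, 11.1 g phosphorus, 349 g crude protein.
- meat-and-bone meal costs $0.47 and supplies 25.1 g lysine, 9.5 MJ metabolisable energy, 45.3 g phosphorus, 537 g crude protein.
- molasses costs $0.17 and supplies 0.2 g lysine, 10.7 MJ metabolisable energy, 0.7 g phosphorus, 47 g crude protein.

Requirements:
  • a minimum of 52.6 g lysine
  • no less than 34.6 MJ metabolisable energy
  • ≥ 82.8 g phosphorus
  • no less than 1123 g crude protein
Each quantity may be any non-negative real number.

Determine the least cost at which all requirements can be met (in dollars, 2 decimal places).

$1.18

Treat it as an LP. Let x1 = kg of canola meal, x2 = kg of meat-and-bone meal, x3 = kg of molasses.
Minimize 0.33x1 + 0.47x2 + 0.17x3 with:
  20.3x1 + 25.1x2 + 0.2x3 ≥ 52.6   (lysine)
  9.6x1 + 9.5x2 + 10.7x3 ≥ 34.6   (metabolisable energy)
  11.1x1 + 45.3x2 + 0.7x3 ≥ 82.8   (phosphorus)
  349x1 + 537x2 + 47x3 ≥ 1123   (crude protein)
  x1, x2, x3 ≥ 0.
All 3 inputs are positive at the optimum. Binding constraints: lysine, metabolisable energy, phosphorus.
So canola meal = 0.4922 kg, meat-and-bone meal = 1.687 kg, molasses = 1.294 kg.
Cost = 0.33·0.4922 + 0.47·1.687 + 0.17·1.294 = 1.1753.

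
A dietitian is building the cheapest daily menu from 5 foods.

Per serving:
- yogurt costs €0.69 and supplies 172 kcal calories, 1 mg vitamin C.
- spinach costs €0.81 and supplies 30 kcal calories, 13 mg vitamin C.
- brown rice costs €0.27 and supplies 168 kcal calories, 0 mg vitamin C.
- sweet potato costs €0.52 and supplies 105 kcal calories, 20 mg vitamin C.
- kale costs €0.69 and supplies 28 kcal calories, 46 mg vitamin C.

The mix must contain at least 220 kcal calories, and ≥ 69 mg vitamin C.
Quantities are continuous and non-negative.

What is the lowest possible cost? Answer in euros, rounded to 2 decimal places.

€1.32

This is a linear program. Let x1 = servings of yogurt, x2 = servings of spinach, x3 = servings of brown rice, x4 = servings of sweet potato, x5 = servings of kale.
min 0.69x1 + 0.81x2 + 0.27x3 + 0.52x4 + 0.69x5 s.t.:
  172x1 + 30x2 + 168x3 + 105x4 + 28x5 ≥ 220   (calories)
  1x1 + 13x2 + 20x4 + 46x5 ≥ 69   (vitamin C)
  x1, x2, x3, x4, x5 ≥ 0.
The cheapest feasible vertex uses only brown rice, kale; yogurt, spinach, sweet potato are not used. The calories and vitamin C requirements are met with equality.
Optimal quantities: brown rice = 1.06 servings, kale = 1.5 servings.
Hence cost = 0.27·1.06 + 0.69·1.5 = €1.3212.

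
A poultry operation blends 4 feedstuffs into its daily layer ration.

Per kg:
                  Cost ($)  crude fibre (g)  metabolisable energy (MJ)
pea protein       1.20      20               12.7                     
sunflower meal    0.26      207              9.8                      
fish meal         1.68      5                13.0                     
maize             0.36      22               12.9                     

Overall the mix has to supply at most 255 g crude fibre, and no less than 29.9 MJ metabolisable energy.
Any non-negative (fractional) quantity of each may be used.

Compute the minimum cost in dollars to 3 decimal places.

This is a linear program. Let x1 = kg of pea protein, x2 = kg of sunflower meal, x3 = kg of fish meal, x4 = kg of maize.
Minimise 1.2x1 + 0.26x2 + 1.68x3 + 0.36x4 subject to:
  20x1 + 207x2 + 5x3 + 22x4 ≤ 255   (crude fibre)
  12.7x1 + 9.8x2 + 13x3 + 12.9x4 ≥ 29.9   (metabolisable energy)
  x1, x2, x3, x4 ≥ 0.
The cheapest feasible vertex uses only sunflower meal, maize; pea protein, fish meal are not used. The crude fibre and metabolisable energy requirements are met with equality.
Solving gives x2 = 1.072, x4 = 1.503.
Objective = 0.26·1.072 + 0.36·1.503 = 0.81980.

$0.820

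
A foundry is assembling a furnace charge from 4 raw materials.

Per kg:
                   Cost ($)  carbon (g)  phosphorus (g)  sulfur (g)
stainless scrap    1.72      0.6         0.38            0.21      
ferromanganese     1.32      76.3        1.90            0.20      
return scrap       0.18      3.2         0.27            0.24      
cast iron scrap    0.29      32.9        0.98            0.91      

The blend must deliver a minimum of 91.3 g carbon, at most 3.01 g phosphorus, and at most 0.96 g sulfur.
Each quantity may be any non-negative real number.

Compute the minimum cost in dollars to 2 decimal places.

$1.34

This is a linear program. Let x1 = kg of stainless scrap, x2 = kg of ferromanganese, x3 = kg of return scrap, x4 = kg of cast iron scrap.
Minimize 1.72x1 + 1.32x2 + 0.18x3 + 0.29x4 subject to:
  0.6x1 + 76.3x2 + 3.2x3 + 32.9x4 ≥ 91.3   (carbon)
  0.38x1 + 1.9x2 + 0.27x3 + 0.98x4 ≤ 3.01   (phosphorus)
  0.21x1 + 0.2x2 + 0.24x3 + 0.91x4 ≤ 0.96   (sulfur)
  x1, x2, x3, x4 ≥ 0.
The optimal basis is {ferromanganese, cast iron scrap}; stainless scrap, return scrap drop out. There the carbon and sulfur constraints are tight.
Optimal quantities: ferromanganese = 0.8194 kg, cast iron scrap = 0.8749 kg.
Objective = 1.32·0.8194 + 0.29·0.8749 = 1.3353.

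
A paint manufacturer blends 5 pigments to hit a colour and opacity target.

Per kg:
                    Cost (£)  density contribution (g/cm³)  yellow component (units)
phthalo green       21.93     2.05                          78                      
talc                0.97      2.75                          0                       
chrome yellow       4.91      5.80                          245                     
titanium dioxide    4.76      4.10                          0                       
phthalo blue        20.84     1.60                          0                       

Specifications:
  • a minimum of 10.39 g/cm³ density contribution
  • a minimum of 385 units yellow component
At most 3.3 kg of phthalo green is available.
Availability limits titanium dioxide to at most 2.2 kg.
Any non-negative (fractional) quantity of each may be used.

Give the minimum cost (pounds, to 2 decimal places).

Treat it as an LP. Let x1 = kg of phthalo green, x2 = kg of talc, x3 = kg of chrome yellow, x4 = kg of titanium dioxide, x5 = kg of phthalo blue.
Minimise 21.93x1 + 0.97x2 + 4.91x3 + 4.76x4 + 20.84x5 subject to:
  2.05x1 + 2.75x2 + 5.8x3 + 4.1x4 + 1.6x5 ≥ 10.39   (density contribution)
  78x1 + 245x3 ≥ 385   (yellow component)
  x1 ≤ 3.3
  x4 ≤ 2.2
  x1, x2, x3, x4, x5 ≥ 0.
At the optimum only talc, chrome yellow are positive (phthalo green, titanium dioxide, phthalo blue = 0). There the density contribution and yellow component constraints are tight.
That vertex is x2 = 0.4639, x3 = 1.5714.
Cost = 0.97·0.4639 + 4.91·1.5714 = 8.1656.

£8.17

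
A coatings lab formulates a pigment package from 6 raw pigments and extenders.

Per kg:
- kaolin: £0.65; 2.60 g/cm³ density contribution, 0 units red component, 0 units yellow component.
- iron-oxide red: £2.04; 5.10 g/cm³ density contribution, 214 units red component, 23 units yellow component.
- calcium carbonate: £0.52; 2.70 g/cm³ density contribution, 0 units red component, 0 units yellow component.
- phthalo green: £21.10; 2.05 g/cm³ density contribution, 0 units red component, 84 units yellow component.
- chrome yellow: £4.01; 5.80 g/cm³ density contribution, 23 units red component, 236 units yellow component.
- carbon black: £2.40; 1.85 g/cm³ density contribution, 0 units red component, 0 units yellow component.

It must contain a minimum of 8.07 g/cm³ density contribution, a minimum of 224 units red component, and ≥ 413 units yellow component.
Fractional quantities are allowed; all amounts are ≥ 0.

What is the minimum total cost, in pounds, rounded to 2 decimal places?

Treat it as an LP. Let x1 = kg of kaolin, x2 = kg of iron-oxide red, x3 = kg of calcium carbonate, x4 = kg of phthalo green, x5 = kg of chrome yellow, x6 = kg of carbon black.
Minimize 0.65x1 + 2.04x2 + 0.52x3 + 21.1x4 + 4.01x5 + 2.4x6 s.t.:
  2.6x1 + 5.1x2 + 2.7x3 + 2.05x4 + 5.8x5 + 1.85x6 ≥ 8.07   (density contribution)
  214x2 + 23x5 ≥ 224   (red component)
  23x2 + 84x4 + 236x5 ≥ 413   (yellow component)
  x1, x2, x3, x4, x5, x6 ≥ 0.
The cheapest feasible vertex uses only iron-oxide red, chrome yellow; kaolin, calcium carbonate, phthalo green, carbon black are not used. The red component and yellow component requirements are met with equality.
That vertex is x2 = 0.8677, x5 = 1.665.
Cost = 2.04·0.8677 + 4.01·1.665 = 8.4468.

£8.45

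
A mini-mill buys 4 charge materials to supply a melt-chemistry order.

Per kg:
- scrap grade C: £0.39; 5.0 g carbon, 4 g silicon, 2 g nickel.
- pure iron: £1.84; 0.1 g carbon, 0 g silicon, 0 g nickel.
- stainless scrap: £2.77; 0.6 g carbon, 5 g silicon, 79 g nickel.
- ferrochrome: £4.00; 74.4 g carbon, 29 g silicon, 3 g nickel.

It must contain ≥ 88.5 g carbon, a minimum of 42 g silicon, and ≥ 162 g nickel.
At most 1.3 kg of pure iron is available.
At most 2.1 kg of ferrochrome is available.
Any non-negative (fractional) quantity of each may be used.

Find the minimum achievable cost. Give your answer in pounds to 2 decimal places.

This is a linear program. Let x1 = kg of scrap grade C, x2 = kg of pure iron, x3 = kg of stainless scrap, x4 = kg of ferrochrome.
min 0.39x1 + 1.84x2 + 2.77x3 + 4x4 subject to:
  5x1 + 0.1x2 + 0.6x3 + 74.4x4 ≥ 88.5   (carbon)
  4x1 + 5x3 + 29x4 ≥ 42   (silicon)
  2x1 + 79x3 + 3x4 ≥ 162   (nickel)
  x2 ≤ 1.3
  x4 ≤ 2.1
  x1, x2, x3, x4 ≥ 0.
The optimal basis is {stainless scrap, ferrochrome}; scrap grade C, pure iron drop out. The carbon and nickel requirements are met with equality.
Solving gives x3 = 2.006, x4 = 1.173.
Total cost: 2.77·2.006 + 4·1.173 = 10.2486.

£10.25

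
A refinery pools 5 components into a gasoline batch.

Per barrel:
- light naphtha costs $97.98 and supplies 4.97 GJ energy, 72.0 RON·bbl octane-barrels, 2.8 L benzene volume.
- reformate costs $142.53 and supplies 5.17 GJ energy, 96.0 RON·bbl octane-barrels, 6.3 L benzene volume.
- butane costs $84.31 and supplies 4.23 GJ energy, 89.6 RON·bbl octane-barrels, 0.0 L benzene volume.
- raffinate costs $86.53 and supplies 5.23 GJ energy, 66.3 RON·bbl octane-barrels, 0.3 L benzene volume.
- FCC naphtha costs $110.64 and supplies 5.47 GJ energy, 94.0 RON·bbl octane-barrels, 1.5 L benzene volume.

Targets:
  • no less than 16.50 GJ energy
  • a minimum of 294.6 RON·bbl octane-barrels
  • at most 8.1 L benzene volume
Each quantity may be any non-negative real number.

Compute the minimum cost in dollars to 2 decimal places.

Let x1 = barrels of light naphtha, x2 = barrels of reformate, x3 = barrels of butane, x4 = barrels of raffinate, x5 = barrels of FCC naphtha.
min 97.98x1 + 142.53x2 + 84.31x3 + 86.53x4 + 110.64x5 with:
  4.97x1 + 5.17x2 + 4.23x3 + 5.23x4 + 5.47x5 ≥ 16.5   (energy)
  72x1 + 96x2 + 89.6x3 + 66.3x4 + 94x5 ≥ 294.6   (octane-barrels)
  2.8x1 + 6.3x2 + 0.3x4 + 1.5x5 ≤ 8.1   (benzene volume)
  x1, x2, x3, x4, x5 ≥ 0.
The cheapest feasible vertex uses only butane, raffinate; light naphtha, reformate, FCC naphtha are not used. The energy and octane-barrels requirements are met with equality.
That vertex is x3 = 2.375, x4 = 1.234.
Objective = 84.31·2.375 + 86.53·1.234 = 307.0143.

$307.01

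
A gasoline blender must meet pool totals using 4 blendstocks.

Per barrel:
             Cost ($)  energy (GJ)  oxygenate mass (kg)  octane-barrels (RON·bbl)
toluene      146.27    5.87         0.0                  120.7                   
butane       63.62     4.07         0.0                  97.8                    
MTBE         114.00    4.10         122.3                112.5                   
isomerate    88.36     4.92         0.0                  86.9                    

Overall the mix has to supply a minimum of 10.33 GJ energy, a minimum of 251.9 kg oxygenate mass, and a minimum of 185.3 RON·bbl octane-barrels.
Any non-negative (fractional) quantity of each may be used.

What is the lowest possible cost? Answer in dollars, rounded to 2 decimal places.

Let x1 = barrels of toluene, x2 = barrels of butane, x3 = barrels of MTBE, x4 = barrels of isomerate.
min 146.27x1 + 63.62x2 + 114x3 + 88.36x4 s.t.:
  5.87x1 + 4.07x2 + 4.1x3 + 4.92x4 ≥ 10.33   (energy)
  122.3x3 ≥ 251.9   (oxygenate mass)
  120.7x1 + 97.8x2 + 112.5x3 + 86.9x4 ≥ 185.3   (octane-barrels)
  x1, x2, x3, x4 ≥ 0.
At the optimum only butane, MTBE are positive (toluene, isomerate = 0). There the energy and oxygenate mass constraints are tight.
That vertex is x2 = 0.463212, x3 = 2.05969.
Total cost: 63.62·0.463212 + 114·2.05969 = 264.2742.

$264.27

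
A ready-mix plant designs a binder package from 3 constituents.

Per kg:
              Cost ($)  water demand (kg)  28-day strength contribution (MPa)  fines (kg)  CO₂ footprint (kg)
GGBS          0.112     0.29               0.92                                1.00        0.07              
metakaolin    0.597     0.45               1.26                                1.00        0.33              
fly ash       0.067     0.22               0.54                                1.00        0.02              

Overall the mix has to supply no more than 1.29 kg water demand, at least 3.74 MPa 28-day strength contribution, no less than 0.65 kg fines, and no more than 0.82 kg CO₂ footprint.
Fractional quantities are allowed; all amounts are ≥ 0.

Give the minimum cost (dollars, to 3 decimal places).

$0.455

Let x1 = kg of GGBS, x2 = kg of metakaolin, x3 = kg of fly ash.
min 0.112x1 + 0.597x2 + 0.067x3 s.t.:
  0.29x1 + 0.45x2 + 0.22x3 ≤ 1.29   (water demand)
  0.92x1 + 1.26x2 + 0.54x3 ≥ 3.74   (28-day strength contribution)
  1x1 + 1x2 + 1x3 ≥ 0.65   (fines)
  0.07x1 + 0.33x2 + 0.02x3 ≤ 0.82   (CO₂ footprint)
  x1, x2, x3 ≥ 0.
The minimum-cost mix takes nothing from metakaolin, fly ash — only GGBS. There the 28-day strength contribution constraint is tight.
That vertex is x1 = 4.065.
Hence cost = 0.112·4.065 = $0.45528.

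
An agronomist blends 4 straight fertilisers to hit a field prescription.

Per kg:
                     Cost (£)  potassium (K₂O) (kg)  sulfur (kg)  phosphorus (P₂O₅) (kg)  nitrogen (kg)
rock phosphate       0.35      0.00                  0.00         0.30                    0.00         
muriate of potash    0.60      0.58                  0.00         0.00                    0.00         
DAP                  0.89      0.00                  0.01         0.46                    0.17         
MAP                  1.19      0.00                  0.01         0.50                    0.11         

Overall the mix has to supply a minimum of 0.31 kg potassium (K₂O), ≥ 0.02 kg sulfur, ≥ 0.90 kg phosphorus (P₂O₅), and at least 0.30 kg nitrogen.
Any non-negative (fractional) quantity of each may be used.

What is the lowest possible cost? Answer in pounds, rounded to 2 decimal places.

£2.10

Let x1 = kg of rock phosphate, x2 = kg of muriate of potash, x3 = kg of DAP, x4 = kg of MAP.
min 0.35x1 + 0.6x2 + 0.89x3 + 1.19x4 subject to:
  0.58x2 ≥ 0.31   (potassium (K₂O))
  0.01x3 + 0.01x4 ≥ 0.02   (sulfur)
  0.3x1 + 0.46x3 + 0.5x4 ≥ 0.9   (phosphorus (P₂O₅))
  0.17x3 + 0.11x4 ≥ 0.3   (nitrogen)
  x1, x2, x3, x4 ≥ 0.
At the optimum only muriate of potash, DAP are positive (rock phosphate, MAP = 0). The potassium (K₂O) and sulfur requirements are met with equality.
So muriate of potash = 0.5345 kg, DAP = 2 kg.
Objective = 0.6·0.5345 + 0.89·2 = 2.1007.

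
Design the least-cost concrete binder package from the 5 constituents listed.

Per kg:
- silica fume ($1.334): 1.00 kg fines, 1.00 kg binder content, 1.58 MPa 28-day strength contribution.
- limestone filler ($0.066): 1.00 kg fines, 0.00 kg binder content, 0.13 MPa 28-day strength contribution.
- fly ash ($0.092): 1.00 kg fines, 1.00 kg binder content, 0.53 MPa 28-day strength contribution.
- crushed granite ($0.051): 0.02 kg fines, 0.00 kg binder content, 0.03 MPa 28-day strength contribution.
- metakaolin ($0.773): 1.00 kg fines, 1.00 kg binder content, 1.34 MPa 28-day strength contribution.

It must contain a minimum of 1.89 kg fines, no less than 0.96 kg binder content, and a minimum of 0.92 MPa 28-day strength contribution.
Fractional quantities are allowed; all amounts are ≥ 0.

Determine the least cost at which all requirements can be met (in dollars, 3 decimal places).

Let x1 = kg of silica fume, x2 = kg of limestone filler, x3 = kg of fly ash, x4 = kg of crushed granite, x5 = kg of metakaolin.
Minimise 1.334x1 + 0.066x2 + 0.092x3 + 0.051x4 + 0.773x5 s.t.:
  1x1 + 1x2 + 1x3 + 0.02x4 + 1x5 ≥ 1.89   (fines)
  1x1 + 1x3 + 1x5 ≥ 0.96   (binder content)
  1.58x1 + 0.13x2 + 0.53x3 + 0.03x4 + 1.34x5 ≥ 0.92   (28-day strength contribution)
  x1, x2, x3, x4, x5 ≥ 0.
The optimal basis is {limestone filler, fly ash}; silica fume, crushed granite, metakaolin drop out. The fines and 28-day strength contribution requirements are met with equality.
Solving gives x2 = 0.2042, x3 = 1.686.
Hence cost = 0.066·0.2042 + 0.092·1.686 = $0.16859.

$0.169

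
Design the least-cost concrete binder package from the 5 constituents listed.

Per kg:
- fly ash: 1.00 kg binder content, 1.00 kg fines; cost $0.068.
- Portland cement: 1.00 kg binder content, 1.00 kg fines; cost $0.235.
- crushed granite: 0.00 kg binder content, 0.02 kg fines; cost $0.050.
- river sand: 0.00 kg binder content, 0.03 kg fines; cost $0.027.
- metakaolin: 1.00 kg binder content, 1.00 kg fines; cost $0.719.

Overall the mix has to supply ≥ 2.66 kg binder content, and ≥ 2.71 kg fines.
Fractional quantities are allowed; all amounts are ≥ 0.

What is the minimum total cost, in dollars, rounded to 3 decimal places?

$0.184

Let x1 = kg of fly ash, x2 = kg of Portland cement, x3 = kg of crushed granite, x4 = kg of river sand, x5 = kg of metakaolin.
Minimize 0.068x1 + 0.235x2 + 0.05x3 + 0.027x4 + 0.719x5 with:
  1x1 + 1x2 + 1x5 ≥ 2.66   (binder content)
  1x1 + 1x2 + 0.02x3 + 0.03x4 + 1x5 ≥ 2.71   (fines)
  x1, x2, x3, x4, x5 ≥ 0.
The minimum-cost mix takes nothing from Portland cement, crushed granite, river sand, metakaolin — only fly ash. Binding constraint: fines.
Solving gives x1 = 2.71.
Total cost: 0.068·2.71 = 0.18428.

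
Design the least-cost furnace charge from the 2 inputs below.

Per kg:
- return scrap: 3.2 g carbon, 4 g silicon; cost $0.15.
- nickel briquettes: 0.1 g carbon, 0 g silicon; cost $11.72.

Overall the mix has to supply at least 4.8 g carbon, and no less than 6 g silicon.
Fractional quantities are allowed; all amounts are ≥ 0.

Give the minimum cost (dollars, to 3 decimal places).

$0.225

Let x1 = kg of return scrap, x2 = kg of nickel briquettes.
min 0.15x1 + 11.72x2 s.t.:
  3.2x1 + 0.1x2 ≥ 4.8   (carbon)
  4x1 ≥ 6   (silicon)
  x1, x2 ≥ 0.
The minimum-cost mix takes nothing from nickel briquettes — only return scrap. The carbon and silicon requirements are met with equality.
Solving gives x1 = 1.5.
Objective = 0.15·1.5 = 0.22500.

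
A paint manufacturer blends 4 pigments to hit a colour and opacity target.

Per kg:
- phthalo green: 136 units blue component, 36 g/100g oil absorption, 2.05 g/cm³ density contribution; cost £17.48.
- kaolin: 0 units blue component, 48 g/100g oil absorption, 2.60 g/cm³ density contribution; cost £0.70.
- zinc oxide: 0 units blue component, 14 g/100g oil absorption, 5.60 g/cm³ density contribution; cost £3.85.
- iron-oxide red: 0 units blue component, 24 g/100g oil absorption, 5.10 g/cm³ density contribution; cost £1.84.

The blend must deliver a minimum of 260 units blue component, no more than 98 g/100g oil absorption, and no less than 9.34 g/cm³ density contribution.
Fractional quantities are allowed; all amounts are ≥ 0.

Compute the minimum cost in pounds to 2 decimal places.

Treat it as an LP. Let x1 = kg of phthalo green, x2 = kg of kaolin, x3 = kg of zinc oxide, x4 = kg of iron-oxide red.
min 17.48x1 + 0.7x2 + 3.85x3 + 1.84x4 with:
  136x1 ≥ 260   (blue component)
  36x1 + 48x2 + 14x3 + 24x4 ≤ 98   (oil absorption)
  2.05x1 + 2.6x2 + 5.6x3 + 5.1x4 ≥ 9.34   (density contribution)
  x1, x2, x3, x4 ≥ 0.
The cheapest feasible vertex uses only phthalo green, kaolin, iron-oxide red; zinc oxide is not used. Binding constraints: blue component, oil absorption, density contribution.
So phthalo green = 1.912 kg, kaolin = 0.1025 kg, iron-oxide red = 1.011 kg.
Cost = 17.48·1.912 + 0.7·0.1025 + 1.84·1.011 = 35.3538.

£35.35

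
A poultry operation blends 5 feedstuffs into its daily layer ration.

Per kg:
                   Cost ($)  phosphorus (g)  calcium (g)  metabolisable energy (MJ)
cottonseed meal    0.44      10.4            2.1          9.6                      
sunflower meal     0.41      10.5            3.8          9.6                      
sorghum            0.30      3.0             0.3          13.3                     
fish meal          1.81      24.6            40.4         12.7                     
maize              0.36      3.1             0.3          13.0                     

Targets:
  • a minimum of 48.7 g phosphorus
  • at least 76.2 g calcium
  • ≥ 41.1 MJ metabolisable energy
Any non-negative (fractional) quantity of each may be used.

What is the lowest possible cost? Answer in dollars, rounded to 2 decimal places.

Set it up as a linear program. Let x1 = kg of cottonseed meal, x2 = kg of sunflower meal, x3 = kg of sorghum, x4 = kg of fish meal, x5 = kg of maize.
min 0.44x1 + 0.41x2 + 0.3x3 + 1.81x4 + 0.36x5 with:
  10.4x1 + 10.5x2 + 3x3 + 24.6x4 + 3.1x5 ≥ 48.7   (phosphorus)
  2.1x1 + 3.8x2 + 0.3x3 + 40.4x4 + 0.3x5 ≥ 76.2   (calcium)
  9.6x1 + 9.6x2 + 13.3x3 + 12.7x4 + 13x5 ≥ 41.1   (metabolisable energy)
  x1, x2, x3, x4, x5 ≥ 0.
At the optimum only sorghum, fish meal are positive (cottonseed meal, sunflower meal, maize = 0). There the calcium and metabolisable energy constraints are tight.
Optimal quantities: sorghum = 1.2984 kg, fish meal = 1.8765 kg.
Objective = 0.3·1.2984 + 1.81·1.8765 = 3.7860.

$3.79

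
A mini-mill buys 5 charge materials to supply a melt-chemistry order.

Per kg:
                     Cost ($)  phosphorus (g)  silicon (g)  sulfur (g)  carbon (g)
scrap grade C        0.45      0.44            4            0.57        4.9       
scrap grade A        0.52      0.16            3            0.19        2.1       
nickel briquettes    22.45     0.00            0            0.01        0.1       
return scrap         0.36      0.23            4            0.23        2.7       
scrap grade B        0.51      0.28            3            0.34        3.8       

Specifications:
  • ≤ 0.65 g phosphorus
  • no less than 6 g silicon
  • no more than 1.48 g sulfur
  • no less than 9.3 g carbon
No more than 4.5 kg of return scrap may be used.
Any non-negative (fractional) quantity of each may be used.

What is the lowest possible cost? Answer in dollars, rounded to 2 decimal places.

$108.62

Set it up as a linear program. Let x1 = kg of scrap grade C, x2 = kg of scrap grade A, x3 = kg of nickel briquettes, x4 = kg of return scrap, x5 = kg of scrap grade B.
Minimise 0.45x1 + 0.52x2 + 22.45x3 + 0.36x4 + 0.51x5 subject to:
  0.44x1 + 0.16x2 + 0.23x4 + 0.28x5 ≤ 0.65   (phosphorus)
  4x1 + 3x2 + 4x4 + 3x5 ≥ 6   (silicon)
  0.57x1 + 0.19x2 + 0.01x3 + 0.23x4 + 0.34x5 ≤ 1.48   (sulfur)
  4.9x1 + 2.1x2 + 0.1x3 + 2.7x4 + 3.8x5 ≥ 9.3   (carbon)
  x4 ≤ 4.5
  x1, x2, x3, x4, x5 ≥ 0.
The cheapest feasible vertex uses only nickel briquettes, scrap grade B; scrap grade C, scrap grade A, return scrap are not used. There the phosphorus and carbon constraints are tight.
That vertex is x3 = 4.7857, x5 = 2.3214.
Objective = 22.45·4.7857 + 0.51·2.3214 = 108.6229.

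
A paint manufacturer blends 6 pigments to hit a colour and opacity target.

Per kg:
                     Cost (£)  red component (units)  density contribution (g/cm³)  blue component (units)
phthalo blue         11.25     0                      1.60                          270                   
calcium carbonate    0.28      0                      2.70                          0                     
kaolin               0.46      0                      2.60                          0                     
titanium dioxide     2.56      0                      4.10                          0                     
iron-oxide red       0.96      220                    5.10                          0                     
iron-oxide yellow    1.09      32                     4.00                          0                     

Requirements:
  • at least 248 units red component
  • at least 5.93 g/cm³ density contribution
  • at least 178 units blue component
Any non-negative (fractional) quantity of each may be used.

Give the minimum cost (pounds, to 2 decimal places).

£8.50

Set it up as a linear program. Let x1 = kg of phthalo blue, x2 = kg of calcium carbonate, x3 = kg of kaolin, x4 = kg of titanium dioxide, x5 = kg of iron-oxide red, x6 = kg of iron-oxide yellow.
min 11.25x1 + 0.28x2 + 0.46x3 + 2.56x4 + 0.96x5 + 1.09x6 with:
  220x5 + 32x6 ≥ 248   (red component)
  1.6x1 + 2.7x2 + 2.6x3 + 4.1x4 + 5.1x5 + 4x6 ≥ 5.93   (density contribution)
  270x1 ≥ 178   (blue component)
  x1, x2, x3, x4, x5, x6 ≥ 0.
The minimum-cost mix takes nothing from calcium carbonate, kaolin, titanium dioxide, iron-oxide yellow — only phthalo blue, iron-oxide red. Binding constraints: red component and blue component.
Optimal quantities: phthalo blue = 0.6593 kg, iron-oxide red = 1.127 kg.
Hence cost = 11.25·0.6593 + 0.96·1.127 = £8.4990.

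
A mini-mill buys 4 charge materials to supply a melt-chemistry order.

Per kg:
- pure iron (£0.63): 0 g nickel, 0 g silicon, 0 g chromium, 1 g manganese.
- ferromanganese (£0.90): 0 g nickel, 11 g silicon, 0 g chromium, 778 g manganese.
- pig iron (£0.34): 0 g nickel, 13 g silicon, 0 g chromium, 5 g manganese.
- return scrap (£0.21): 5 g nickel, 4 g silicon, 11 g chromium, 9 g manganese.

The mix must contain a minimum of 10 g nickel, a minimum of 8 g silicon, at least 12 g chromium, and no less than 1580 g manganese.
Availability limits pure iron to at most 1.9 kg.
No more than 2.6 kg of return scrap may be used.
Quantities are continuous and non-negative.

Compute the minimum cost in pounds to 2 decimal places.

Let x1 = kg of pure iron, x2 = kg of ferromanganese, x3 = kg of pig iron, x4 = kg of return scrap.
Minimize 0.63x1 + 0.9x2 + 0.34x3 + 0.21x4 s.t.:
  5x4 ≥ 10   (nickel)
  11x2 + 13x3 + 4x4 ≥ 8   (silicon)
  11x4 ≥ 12   (chromium)
  1x1 + 778x2 + 5x3 + 9x4 ≥ 1580   (manganese)
  x1 ≤ 1.9
  x4 ≤ 2.6
  x1, x2, x3, x4 ≥ 0.
The cheapest feasible vertex uses only ferromanganese, return scrap; pure iron, pig iron are not used. There the nickel and manganese constraints are tight.
Optimal quantities: ferromanganese = 2.008 kg, return scrap = 2 kg.
Total cost: 0.9·2.008 + 0.21·2 = 2.2272.

£2.23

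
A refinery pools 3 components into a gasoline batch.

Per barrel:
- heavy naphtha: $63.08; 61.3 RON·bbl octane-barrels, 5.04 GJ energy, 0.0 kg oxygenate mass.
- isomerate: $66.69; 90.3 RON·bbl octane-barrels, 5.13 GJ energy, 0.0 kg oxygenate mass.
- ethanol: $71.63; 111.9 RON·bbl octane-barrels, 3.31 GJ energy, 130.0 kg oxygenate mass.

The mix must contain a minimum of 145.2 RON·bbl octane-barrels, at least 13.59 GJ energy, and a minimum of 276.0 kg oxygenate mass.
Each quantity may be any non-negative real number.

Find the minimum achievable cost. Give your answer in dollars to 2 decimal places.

Let x1 = barrels of heavy naphtha, x2 = barrels of isomerate, x3 = barrels of ethanol.
Minimise 63.08x1 + 66.69x2 + 71.63x3 s.t.:
  61.3x1 + 90.3x2 + 111.9x3 ≥ 145.2   (octane-barrels)
  5.04x1 + 5.13x2 + 3.31x3 ≥ 13.59   (energy)
  130x3 ≥ 276   (oxygenate mass)
  x1, x2, x3 ≥ 0.
The cheapest feasible vertex uses only heavy naphtha, ethanol; isomerate is not used. There the energy and oxygenate mass constraints are tight.
Optimal quantities: heavy naphtha = 1.3021 barrels, ethanol = 2.1231 barrels.
Cost = 63.08·1.3021 + 71.63·2.1231 = 234.2141.

$234.21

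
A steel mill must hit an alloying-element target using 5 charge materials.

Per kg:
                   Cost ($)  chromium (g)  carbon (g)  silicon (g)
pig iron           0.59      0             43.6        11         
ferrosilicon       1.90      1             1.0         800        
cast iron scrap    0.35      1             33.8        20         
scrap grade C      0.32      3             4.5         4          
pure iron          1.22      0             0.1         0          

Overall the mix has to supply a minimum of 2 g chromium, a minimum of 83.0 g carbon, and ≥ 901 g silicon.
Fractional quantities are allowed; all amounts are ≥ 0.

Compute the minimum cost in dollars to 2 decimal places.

Treat it as an LP. Let x1 = kg of pig iron, x2 = kg of ferrosilicon, x3 = kg of cast iron scrap, x4 = kg of scrap grade C, x5 = kg of pure iron.
min 0.59x1 + 1.9x2 + 0.35x3 + 0.32x4 + 1.22x5 subject to:
  1x2 + 1x3 + 3x4 ≥ 2   (chromium)
  43.6x1 + 1x2 + 33.8x3 + 4.5x4 + 0.1x5 ≥ 83   (carbon)
  11x1 + 800x2 + 20x3 + 4x4 ≥ 901   (silicon)
  x1, x2, x3, x4, x5 ≥ 0.
At the optimum only ferrosilicon, cast iron scrap are positive (pig iron, scrap grade C, pure iron = 0). The carbon and silicon requirements are met with equality.
That vertex is x2 = 1.066, x3 = 2.424.
Cost = 1.9·1.066 + 0.35·2.424 = 2.8738.

$2.87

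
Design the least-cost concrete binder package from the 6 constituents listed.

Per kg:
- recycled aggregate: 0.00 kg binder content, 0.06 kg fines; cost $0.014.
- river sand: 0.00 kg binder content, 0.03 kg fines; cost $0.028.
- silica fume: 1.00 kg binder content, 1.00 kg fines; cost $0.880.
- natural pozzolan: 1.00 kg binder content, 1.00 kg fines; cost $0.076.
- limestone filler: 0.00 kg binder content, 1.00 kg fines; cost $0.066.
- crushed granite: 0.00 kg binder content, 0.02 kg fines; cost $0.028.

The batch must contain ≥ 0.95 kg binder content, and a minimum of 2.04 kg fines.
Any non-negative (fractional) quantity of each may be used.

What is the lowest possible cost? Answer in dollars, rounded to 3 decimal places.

$0.144

Let x1 = kg of recycled aggregate, x2 = kg of river sand, x3 = kg of silica fume, x4 = kg of natural pozzolan, x5 = kg of limestone filler, x6 = kg of crushed granite.
Minimize 0.014x1 + 0.028x2 + 0.88x3 + 0.076x4 + 0.066x5 + 0.028x6 with:
  1x3 + 1x4 ≥ 0.95   (binder content)
  0.06x1 + 0.03x2 + 1x3 + 1x4 + 1x5 + 0.02x6 ≥ 2.04   (fines)
  x1, x2, x3, x4, x5, x6 ≥ 0.
The minimum-cost mix takes nothing from recycled aggregate, river sand, silica fume, crushed granite — only natural pozzolan, limestone filler. There the binder content and fines constraints are tight.
Solving gives x4 = 0.95, x5 = 1.09.
Objective = 0.076·0.95 + 0.066·1.09 = 0.14414.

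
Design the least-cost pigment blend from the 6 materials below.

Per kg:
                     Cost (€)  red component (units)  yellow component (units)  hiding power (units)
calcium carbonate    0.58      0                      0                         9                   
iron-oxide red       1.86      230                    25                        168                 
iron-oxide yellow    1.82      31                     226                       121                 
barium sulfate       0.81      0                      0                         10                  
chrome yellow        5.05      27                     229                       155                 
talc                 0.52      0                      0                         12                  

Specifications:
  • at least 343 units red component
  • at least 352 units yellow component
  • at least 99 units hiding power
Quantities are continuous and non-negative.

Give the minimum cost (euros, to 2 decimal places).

€4.99

Set it up as a linear program. Let x1 = kg of calcium carbonate, x2 = kg of iron-oxide red, x3 = kg of iron-oxide yellow, x4 = kg of barium sulfate, x5 = kg of chrome yellow, x6 = kg of talc.
Minimise 0.58x1 + 1.86x2 + 1.82x3 + 0.81x4 + 5.05x5 + 0.52x6 s.t.:
  230x2 + 31x3 + 27x5 ≥ 343   (red component)
  25x2 + 226x3 + 229x5 ≥ 352   (yellow component)
  9x1 + 168x2 + 121x3 + 10x4 + 155x5 + 12x6 ≥ 99   (hiding power)
  x1, x2, x3, x4, x5, x6 ≥ 0.
At the optimum only iron-oxide red, iron-oxide yellow are positive (calcium carbonate, barium sulfate, chrome yellow, talc = 0). The red component and yellow component requirements are met with equality.
Optimal quantities: iron-oxide red = 1.301 kg, iron-oxide yellow = 1.414 kg.
Total cost: 1.86·1.301 + 1.82·1.414 = 4.9933.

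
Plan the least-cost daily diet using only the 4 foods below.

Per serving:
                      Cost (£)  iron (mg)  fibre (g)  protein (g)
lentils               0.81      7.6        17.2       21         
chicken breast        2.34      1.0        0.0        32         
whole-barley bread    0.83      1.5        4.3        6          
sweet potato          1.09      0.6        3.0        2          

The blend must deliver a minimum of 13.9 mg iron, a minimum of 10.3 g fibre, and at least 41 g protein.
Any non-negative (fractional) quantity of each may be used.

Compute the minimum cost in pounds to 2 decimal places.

£1.58

Set it up as a linear program. Let x1 = servings of lentils, x2 = servings of chicken breast, x3 = servings of whole-barley bread, x4 = servings of sweet potato.
min 0.81x1 + 2.34x2 + 0.83x3 + 1.09x4 subject to:
  7.6x1 + 1x2 + 1.5x3 + 0.6x4 ≥ 13.9   (iron)
  17.2x1 + 4.3x3 + 3x4 ≥ 10.3   (fibre)
  21x1 + 32x2 + 6x3 + 2x4 ≥ 41   (protein)
  x1, x2, x3, x4 ≥ 0.
The minimum-cost mix takes nothing from chicken breast, whole-barley bread, sweet potato — only lentils. Binding constraint: protein.
Optimal quantities: lentils = 1.952 servings.
Objective = 0.81·1.952 = 1.5811.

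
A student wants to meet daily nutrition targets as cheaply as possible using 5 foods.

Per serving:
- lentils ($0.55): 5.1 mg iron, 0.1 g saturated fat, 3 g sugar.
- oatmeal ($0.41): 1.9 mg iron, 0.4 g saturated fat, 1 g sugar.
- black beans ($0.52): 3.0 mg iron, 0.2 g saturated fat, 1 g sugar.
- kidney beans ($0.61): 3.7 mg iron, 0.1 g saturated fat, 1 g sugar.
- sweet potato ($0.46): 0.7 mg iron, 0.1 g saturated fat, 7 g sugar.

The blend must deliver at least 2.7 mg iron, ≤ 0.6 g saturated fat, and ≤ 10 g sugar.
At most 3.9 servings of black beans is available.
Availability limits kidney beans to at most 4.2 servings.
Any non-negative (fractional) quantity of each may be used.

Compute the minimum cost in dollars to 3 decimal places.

$0.291

Set it up as a linear program. Let x1 = servings of lentils, x2 = servings of oatmeal, x3 = servings of black beans, x4 = servings of kidney beans, x5 = servings of sweet potato.
Minimize 0.55x1 + 0.41x2 + 0.52x3 + 0.61x4 + 0.46x5 with:
  5.1x1 + 1.9x2 + 3x3 + 3.7x4 + 0.7x5 ≥ 2.7   (iron)
  0.1x1 + 0.4x2 + 0.2x3 + 0.1x4 + 0.1x5 ≤ 0.6   (saturated fat)
  3x1 + 1x2 + 1x3 + 1x4 + 7x5 ≤ 10   (sugar)
  x3 ≤ 3.9
  x4 ≤ 4.2
  x1, x2, x3, x4, x5 ≥ 0.
The optimal basis is {lentils}; oatmeal, black beans, kidney beans, sweet potato drop out. Binding constraint: iron.
Optimal quantities: lentils = 0.5294 servings.
Hence cost = 0.55·0.5294 = $0.29117.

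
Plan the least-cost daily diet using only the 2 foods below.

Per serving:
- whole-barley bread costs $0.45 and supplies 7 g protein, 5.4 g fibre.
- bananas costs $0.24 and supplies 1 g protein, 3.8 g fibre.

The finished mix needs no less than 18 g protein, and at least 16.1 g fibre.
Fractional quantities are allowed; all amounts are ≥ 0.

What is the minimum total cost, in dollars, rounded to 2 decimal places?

Treat it as an LP. Let x1 = servings of whole-barley bread, x2 = servings of bananas.
Minimise 0.45x1 + 0.24x2 subject to:
  7x1 + 1x2 ≥ 18   (protein)
  5.4x1 + 3.8x2 ≥ 16.1   (fibre)
  x1, x2 ≥ 0.
Both inputs are positive at the optimum. There the protein and fibre constraints are tight.
That vertex is x1 = 2.467, x2 = 0.7311.
Objective = 0.45·2.467 + 0.24·0.7311 = 1.2856.

$1.29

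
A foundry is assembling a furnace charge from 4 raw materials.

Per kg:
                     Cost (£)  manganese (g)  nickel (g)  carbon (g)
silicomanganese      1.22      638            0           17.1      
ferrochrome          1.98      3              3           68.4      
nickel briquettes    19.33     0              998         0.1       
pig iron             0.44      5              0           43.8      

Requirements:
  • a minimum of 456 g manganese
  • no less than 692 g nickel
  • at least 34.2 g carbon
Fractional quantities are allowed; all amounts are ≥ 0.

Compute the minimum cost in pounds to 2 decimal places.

Set it up as a linear program. Let x1 = kg of silicomanganese, x2 = kg of ferrochrome, x3 = kg of nickel briquettes, x4 = kg of pig iron.
Minimize 1.22x1 + 1.98x2 + 19.33x3 + 0.44x4 subject to:
  638x1 + 3x2 + 5x4 ≥ 456   (manganese)
  3x2 + 998x3 ≥ 692   (nickel)
  17.1x1 + 68.4x2 + 0.1x3 + 43.8x4 ≥ 34.2   (carbon)
  x1, x2, x3, x4 ≥ 0.
At the optimum only silicomanganese, nickel briquettes, pig iron are positive (ferrochrome = 0). Binding constraints: manganese, nickel, carbon.
Solving gives x1 = 0.7108, x3 = 0.6934, x4 = 0.5017.
Hence cost = 1.22·0.7108 + 19.33·0.6934 + 0.44·0.5017 = £14.4913.

£14.49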